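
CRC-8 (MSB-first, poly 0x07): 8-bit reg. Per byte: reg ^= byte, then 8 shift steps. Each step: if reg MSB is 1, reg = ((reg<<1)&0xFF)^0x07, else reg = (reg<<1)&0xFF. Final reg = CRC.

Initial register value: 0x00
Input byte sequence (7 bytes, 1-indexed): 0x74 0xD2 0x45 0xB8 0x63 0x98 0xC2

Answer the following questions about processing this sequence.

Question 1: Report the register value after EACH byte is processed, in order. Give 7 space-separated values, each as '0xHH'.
0x4B 0xC6 0x80 0xA8 0x7F 0xBB 0x68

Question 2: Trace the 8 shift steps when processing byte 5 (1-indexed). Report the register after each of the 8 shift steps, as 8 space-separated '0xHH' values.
Answer: 0x91 0x25 0x4A 0x94 0x2F 0x5E 0xBC 0x7F

Derivation:
After byte 1 (0x74): reg=0x4B
After byte 2 (0xD2): reg=0xC6
After byte 3 (0x45): reg=0x80
After byte 4 (0xB8): reg=0xA8
Register before byte 5: 0xA8
After XOR with byte 0x63: 0xCB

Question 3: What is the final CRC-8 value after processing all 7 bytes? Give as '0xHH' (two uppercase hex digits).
After byte 1 (0x74): reg=0x4B
After byte 2 (0xD2): reg=0xC6
After byte 3 (0x45): reg=0x80
After byte 4 (0xB8): reg=0xA8
After byte 5 (0x63): reg=0x7F
After byte 6 (0x98): reg=0xBB
After byte 7 (0xC2): reg=0x68

Answer: 0x68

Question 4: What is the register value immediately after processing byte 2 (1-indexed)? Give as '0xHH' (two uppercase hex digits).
After byte 1 (0x74): reg=0x4B
After byte 2 (0xD2): reg=0xC6

Answer: 0xC6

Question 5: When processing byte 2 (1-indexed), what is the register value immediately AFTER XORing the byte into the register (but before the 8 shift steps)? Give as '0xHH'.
Answer: 0x99

Derivation:
Register before byte 2: 0x4B
Byte 2: 0xD2
0x4B XOR 0xD2 = 0x99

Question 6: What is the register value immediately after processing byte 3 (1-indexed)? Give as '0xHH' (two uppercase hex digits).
After byte 1 (0x74): reg=0x4B
After byte 2 (0xD2): reg=0xC6
After byte 3 (0x45): reg=0x80

Answer: 0x80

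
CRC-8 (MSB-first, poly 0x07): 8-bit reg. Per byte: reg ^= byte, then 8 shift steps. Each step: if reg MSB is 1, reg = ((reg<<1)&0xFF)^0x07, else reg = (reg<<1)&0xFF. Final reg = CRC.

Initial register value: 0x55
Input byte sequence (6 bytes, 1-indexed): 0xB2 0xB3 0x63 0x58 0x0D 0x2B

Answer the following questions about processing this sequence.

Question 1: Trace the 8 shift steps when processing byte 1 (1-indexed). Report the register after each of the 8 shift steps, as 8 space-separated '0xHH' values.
Register before byte 1: 0x55
After XOR with byte 0xB2: 0xE7

Answer: 0xC9 0x95 0x2D 0x5A 0xB4 0x6F 0xDE 0xBB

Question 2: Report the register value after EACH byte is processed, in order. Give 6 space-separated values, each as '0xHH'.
0xBB 0x38 0x86 0x14 0x4F 0x3B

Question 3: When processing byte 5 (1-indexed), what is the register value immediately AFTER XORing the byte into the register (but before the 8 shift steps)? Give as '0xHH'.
Answer: 0x19

Derivation:
Register before byte 5: 0x14
Byte 5: 0x0D
0x14 XOR 0x0D = 0x19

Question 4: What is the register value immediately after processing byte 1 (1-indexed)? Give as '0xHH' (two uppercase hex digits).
Answer: 0xBB

Derivation:
After byte 1 (0xB2): reg=0xBB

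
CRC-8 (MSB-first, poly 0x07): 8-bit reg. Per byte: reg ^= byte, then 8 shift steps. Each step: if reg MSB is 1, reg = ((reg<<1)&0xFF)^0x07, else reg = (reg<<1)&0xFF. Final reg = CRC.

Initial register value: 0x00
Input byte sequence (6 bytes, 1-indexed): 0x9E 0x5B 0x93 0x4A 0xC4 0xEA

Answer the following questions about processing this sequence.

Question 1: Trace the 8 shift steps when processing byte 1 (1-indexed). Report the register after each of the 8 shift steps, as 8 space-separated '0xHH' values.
Register before byte 1: 0x00
After XOR with byte 0x9E: 0x9E

Answer: 0x3B 0x76 0xEC 0xDF 0xB9 0x75 0xEA 0xD3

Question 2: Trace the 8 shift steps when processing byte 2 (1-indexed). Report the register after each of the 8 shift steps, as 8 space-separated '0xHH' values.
After byte 1 (0x9E): reg=0xD3
Register before byte 2: 0xD3
After XOR with byte 0x5B: 0x88

Answer: 0x17 0x2E 0x5C 0xB8 0x77 0xEE 0xDB 0xB1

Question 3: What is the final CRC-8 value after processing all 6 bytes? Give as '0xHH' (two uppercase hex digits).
After byte 1 (0x9E): reg=0xD3
After byte 2 (0x5B): reg=0xB1
After byte 3 (0x93): reg=0xEE
After byte 4 (0x4A): reg=0x75
After byte 5 (0xC4): reg=0x1E
After byte 6 (0xEA): reg=0xC2

Answer: 0xC2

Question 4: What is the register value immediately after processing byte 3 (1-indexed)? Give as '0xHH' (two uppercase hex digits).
Answer: 0xEE

Derivation:
After byte 1 (0x9E): reg=0xD3
After byte 2 (0x5B): reg=0xB1
After byte 3 (0x93): reg=0xEE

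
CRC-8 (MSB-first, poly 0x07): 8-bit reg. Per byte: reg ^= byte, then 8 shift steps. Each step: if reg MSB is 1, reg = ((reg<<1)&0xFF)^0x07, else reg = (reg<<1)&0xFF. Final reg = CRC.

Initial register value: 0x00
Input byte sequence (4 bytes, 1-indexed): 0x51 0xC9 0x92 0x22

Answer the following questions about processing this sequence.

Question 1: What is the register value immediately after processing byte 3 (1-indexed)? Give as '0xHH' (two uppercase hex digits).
Answer: 0xE8

Derivation:
After byte 1 (0x51): reg=0xB0
After byte 2 (0xC9): reg=0x68
After byte 3 (0x92): reg=0xE8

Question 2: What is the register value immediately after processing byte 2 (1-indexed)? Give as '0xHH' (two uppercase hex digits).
After byte 1 (0x51): reg=0xB0
After byte 2 (0xC9): reg=0x68

Answer: 0x68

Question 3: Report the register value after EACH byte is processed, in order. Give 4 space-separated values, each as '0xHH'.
0xB0 0x68 0xE8 0x78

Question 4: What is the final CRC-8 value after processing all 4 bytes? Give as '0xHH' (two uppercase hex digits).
After byte 1 (0x51): reg=0xB0
After byte 2 (0xC9): reg=0x68
After byte 3 (0x92): reg=0xE8
After byte 4 (0x22): reg=0x78

Answer: 0x78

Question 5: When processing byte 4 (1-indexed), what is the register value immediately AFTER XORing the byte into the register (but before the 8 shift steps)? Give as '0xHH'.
Register before byte 4: 0xE8
Byte 4: 0x22
0xE8 XOR 0x22 = 0xCA

Answer: 0xCA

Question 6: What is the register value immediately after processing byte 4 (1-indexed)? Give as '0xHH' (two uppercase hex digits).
Answer: 0x78

Derivation:
After byte 1 (0x51): reg=0xB0
After byte 2 (0xC9): reg=0x68
After byte 3 (0x92): reg=0xE8
After byte 4 (0x22): reg=0x78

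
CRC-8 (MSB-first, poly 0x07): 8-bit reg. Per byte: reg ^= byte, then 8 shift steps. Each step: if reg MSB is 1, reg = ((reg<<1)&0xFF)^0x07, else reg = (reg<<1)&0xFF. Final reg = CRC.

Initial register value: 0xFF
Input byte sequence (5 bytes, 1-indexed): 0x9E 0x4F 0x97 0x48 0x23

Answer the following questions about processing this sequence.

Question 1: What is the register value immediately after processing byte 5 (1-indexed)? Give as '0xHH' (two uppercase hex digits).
Answer: 0x22

Derivation:
After byte 1 (0x9E): reg=0x20
After byte 2 (0x4F): reg=0x0A
After byte 3 (0x97): reg=0xDA
After byte 4 (0x48): reg=0xF7
After byte 5 (0x23): reg=0x22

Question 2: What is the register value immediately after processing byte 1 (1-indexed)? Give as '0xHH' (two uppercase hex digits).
Answer: 0x20

Derivation:
After byte 1 (0x9E): reg=0x20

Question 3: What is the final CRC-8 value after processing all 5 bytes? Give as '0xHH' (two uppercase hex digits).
After byte 1 (0x9E): reg=0x20
After byte 2 (0x4F): reg=0x0A
After byte 3 (0x97): reg=0xDA
After byte 4 (0x48): reg=0xF7
After byte 5 (0x23): reg=0x22

Answer: 0x22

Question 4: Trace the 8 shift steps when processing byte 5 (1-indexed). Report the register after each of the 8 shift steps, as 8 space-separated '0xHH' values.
After byte 1 (0x9E): reg=0x20
After byte 2 (0x4F): reg=0x0A
After byte 3 (0x97): reg=0xDA
After byte 4 (0x48): reg=0xF7
Register before byte 5: 0xF7
After XOR with byte 0x23: 0xD4

Answer: 0xAF 0x59 0xB2 0x63 0xC6 0x8B 0x11 0x22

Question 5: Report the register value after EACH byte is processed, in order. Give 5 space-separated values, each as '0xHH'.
0x20 0x0A 0xDA 0xF7 0x22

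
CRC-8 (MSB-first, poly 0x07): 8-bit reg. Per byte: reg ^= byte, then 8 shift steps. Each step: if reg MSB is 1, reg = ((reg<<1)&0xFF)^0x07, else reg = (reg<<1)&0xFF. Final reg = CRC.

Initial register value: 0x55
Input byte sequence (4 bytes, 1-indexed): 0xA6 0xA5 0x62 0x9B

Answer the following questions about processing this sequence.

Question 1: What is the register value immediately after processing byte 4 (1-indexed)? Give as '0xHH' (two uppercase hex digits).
After byte 1 (0xA6): reg=0xD7
After byte 2 (0xA5): reg=0x59
After byte 3 (0x62): reg=0xA1
After byte 4 (0x9B): reg=0xA6

Answer: 0xA6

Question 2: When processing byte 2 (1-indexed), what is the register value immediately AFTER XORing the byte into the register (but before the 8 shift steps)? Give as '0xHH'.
Answer: 0x72

Derivation:
Register before byte 2: 0xD7
Byte 2: 0xA5
0xD7 XOR 0xA5 = 0x72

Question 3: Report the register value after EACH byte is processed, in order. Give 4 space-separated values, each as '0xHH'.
0xD7 0x59 0xA1 0xA6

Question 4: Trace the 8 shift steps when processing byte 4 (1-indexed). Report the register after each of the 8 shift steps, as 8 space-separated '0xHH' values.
After byte 1 (0xA6): reg=0xD7
After byte 2 (0xA5): reg=0x59
After byte 3 (0x62): reg=0xA1
Register before byte 4: 0xA1
After XOR with byte 0x9B: 0x3A

Answer: 0x74 0xE8 0xD7 0xA9 0x55 0xAA 0x53 0xA6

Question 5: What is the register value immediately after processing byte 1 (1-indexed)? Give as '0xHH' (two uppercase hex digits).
After byte 1 (0xA6): reg=0xD7

Answer: 0xD7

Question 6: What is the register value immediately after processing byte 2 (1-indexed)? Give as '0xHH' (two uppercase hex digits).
Answer: 0x59

Derivation:
After byte 1 (0xA6): reg=0xD7
After byte 2 (0xA5): reg=0x59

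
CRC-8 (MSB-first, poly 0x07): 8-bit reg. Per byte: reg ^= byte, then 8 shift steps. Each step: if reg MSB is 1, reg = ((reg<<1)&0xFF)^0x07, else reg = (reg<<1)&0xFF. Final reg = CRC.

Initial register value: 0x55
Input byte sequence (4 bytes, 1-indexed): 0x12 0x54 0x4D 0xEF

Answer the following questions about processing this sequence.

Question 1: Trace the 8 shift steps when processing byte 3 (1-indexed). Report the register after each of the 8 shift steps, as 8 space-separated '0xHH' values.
After byte 1 (0x12): reg=0xD2
After byte 2 (0x54): reg=0x9B
Register before byte 3: 0x9B
After XOR with byte 0x4D: 0xD6

Answer: 0xAB 0x51 0xA2 0x43 0x86 0x0B 0x16 0x2C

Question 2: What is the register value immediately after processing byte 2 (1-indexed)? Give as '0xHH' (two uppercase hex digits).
Answer: 0x9B

Derivation:
After byte 1 (0x12): reg=0xD2
After byte 2 (0x54): reg=0x9B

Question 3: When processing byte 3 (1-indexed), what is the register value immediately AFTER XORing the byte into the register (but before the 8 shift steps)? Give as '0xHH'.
Register before byte 3: 0x9B
Byte 3: 0x4D
0x9B XOR 0x4D = 0xD6

Answer: 0xD6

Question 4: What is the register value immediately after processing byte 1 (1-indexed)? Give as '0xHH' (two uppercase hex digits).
After byte 1 (0x12): reg=0xD2

Answer: 0xD2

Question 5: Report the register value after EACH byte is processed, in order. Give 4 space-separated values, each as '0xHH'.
0xD2 0x9B 0x2C 0x47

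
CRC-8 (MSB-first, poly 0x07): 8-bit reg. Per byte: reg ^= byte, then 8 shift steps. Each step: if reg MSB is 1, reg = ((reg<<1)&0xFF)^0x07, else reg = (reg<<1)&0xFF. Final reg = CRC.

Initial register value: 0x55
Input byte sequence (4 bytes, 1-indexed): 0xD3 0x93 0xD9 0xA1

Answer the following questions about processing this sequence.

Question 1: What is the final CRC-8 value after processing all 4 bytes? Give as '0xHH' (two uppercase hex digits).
Answer: 0x38

Derivation:
After byte 1 (0xD3): reg=0x9B
After byte 2 (0x93): reg=0x38
After byte 3 (0xD9): reg=0xA9
After byte 4 (0xA1): reg=0x38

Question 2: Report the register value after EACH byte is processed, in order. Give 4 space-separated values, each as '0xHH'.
0x9B 0x38 0xA9 0x38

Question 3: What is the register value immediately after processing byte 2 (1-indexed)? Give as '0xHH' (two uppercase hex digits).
Answer: 0x38

Derivation:
After byte 1 (0xD3): reg=0x9B
After byte 2 (0x93): reg=0x38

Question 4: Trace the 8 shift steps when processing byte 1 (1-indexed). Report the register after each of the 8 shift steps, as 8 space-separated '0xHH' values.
Answer: 0x0B 0x16 0x2C 0x58 0xB0 0x67 0xCE 0x9B

Derivation:
Register before byte 1: 0x55
After XOR with byte 0xD3: 0x86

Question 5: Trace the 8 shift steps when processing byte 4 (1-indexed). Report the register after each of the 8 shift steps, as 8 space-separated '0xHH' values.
After byte 1 (0xD3): reg=0x9B
After byte 2 (0x93): reg=0x38
After byte 3 (0xD9): reg=0xA9
Register before byte 4: 0xA9
After XOR with byte 0xA1: 0x08

Answer: 0x10 0x20 0x40 0x80 0x07 0x0E 0x1C 0x38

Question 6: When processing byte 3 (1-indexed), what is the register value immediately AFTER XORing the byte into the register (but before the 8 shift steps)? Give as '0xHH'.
Answer: 0xE1

Derivation:
Register before byte 3: 0x38
Byte 3: 0xD9
0x38 XOR 0xD9 = 0xE1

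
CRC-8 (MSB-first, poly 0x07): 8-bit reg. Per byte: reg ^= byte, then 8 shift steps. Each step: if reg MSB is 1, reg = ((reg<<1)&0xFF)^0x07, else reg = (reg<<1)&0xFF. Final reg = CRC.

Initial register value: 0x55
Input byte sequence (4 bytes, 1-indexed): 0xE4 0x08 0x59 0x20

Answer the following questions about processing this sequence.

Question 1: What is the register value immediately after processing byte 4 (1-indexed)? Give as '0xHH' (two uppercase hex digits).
Answer: 0x8E

Derivation:
After byte 1 (0xE4): reg=0x1E
After byte 2 (0x08): reg=0x62
After byte 3 (0x59): reg=0xA1
After byte 4 (0x20): reg=0x8E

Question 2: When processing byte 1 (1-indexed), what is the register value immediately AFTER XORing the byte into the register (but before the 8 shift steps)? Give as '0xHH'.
Register before byte 1: 0x55
Byte 1: 0xE4
0x55 XOR 0xE4 = 0xB1

Answer: 0xB1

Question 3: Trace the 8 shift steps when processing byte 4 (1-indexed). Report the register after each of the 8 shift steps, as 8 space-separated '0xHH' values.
Answer: 0x05 0x0A 0x14 0x28 0x50 0xA0 0x47 0x8E

Derivation:
After byte 1 (0xE4): reg=0x1E
After byte 2 (0x08): reg=0x62
After byte 3 (0x59): reg=0xA1
Register before byte 4: 0xA1
After XOR with byte 0x20: 0x81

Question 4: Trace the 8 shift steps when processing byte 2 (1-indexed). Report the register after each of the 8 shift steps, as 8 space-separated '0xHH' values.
After byte 1 (0xE4): reg=0x1E
Register before byte 2: 0x1E
After XOR with byte 0x08: 0x16

Answer: 0x2C 0x58 0xB0 0x67 0xCE 0x9B 0x31 0x62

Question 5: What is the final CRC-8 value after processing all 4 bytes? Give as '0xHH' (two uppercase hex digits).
Answer: 0x8E

Derivation:
After byte 1 (0xE4): reg=0x1E
After byte 2 (0x08): reg=0x62
After byte 3 (0x59): reg=0xA1
After byte 4 (0x20): reg=0x8E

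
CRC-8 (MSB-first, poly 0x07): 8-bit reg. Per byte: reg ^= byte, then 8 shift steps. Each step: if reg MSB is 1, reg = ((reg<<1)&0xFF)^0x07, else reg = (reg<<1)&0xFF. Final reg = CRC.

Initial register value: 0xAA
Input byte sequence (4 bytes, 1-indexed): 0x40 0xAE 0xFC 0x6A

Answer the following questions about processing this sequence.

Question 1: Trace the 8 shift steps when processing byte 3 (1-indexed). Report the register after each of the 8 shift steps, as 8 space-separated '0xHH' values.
After byte 1 (0x40): reg=0x98
After byte 2 (0xAE): reg=0x82
Register before byte 3: 0x82
After XOR with byte 0xFC: 0x7E

Answer: 0xFC 0xFF 0xF9 0xF5 0xED 0xDD 0xBD 0x7D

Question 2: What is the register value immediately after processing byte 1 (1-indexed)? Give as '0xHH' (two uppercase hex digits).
After byte 1 (0x40): reg=0x98

Answer: 0x98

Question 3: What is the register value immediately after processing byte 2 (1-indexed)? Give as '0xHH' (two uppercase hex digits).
After byte 1 (0x40): reg=0x98
After byte 2 (0xAE): reg=0x82

Answer: 0x82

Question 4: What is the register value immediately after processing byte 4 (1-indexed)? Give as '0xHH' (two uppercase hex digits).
After byte 1 (0x40): reg=0x98
After byte 2 (0xAE): reg=0x82
After byte 3 (0xFC): reg=0x7D
After byte 4 (0x6A): reg=0x65

Answer: 0x65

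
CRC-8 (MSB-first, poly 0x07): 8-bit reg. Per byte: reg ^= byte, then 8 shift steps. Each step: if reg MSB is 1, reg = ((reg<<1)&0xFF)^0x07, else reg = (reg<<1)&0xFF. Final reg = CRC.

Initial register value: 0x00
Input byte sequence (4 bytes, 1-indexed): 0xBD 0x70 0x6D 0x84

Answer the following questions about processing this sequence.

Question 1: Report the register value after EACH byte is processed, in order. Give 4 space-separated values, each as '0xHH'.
0x3A 0xF1 0xDD 0x88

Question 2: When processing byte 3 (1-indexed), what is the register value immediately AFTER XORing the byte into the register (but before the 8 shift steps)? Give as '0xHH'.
Register before byte 3: 0xF1
Byte 3: 0x6D
0xF1 XOR 0x6D = 0x9C

Answer: 0x9C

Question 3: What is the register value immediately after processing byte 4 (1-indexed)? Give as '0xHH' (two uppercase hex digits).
Answer: 0x88

Derivation:
After byte 1 (0xBD): reg=0x3A
After byte 2 (0x70): reg=0xF1
After byte 3 (0x6D): reg=0xDD
After byte 4 (0x84): reg=0x88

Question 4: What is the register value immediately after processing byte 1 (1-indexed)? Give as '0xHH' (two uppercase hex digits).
Answer: 0x3A

Derivation:
After byte 1 (0xBD): reg=0x3A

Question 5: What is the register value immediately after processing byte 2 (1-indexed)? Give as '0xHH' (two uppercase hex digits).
Answer: 0xF1

Derivation:
After byte 1 (0xBD): reg=0x3A
After byte 2 (0x70): reg=0xF1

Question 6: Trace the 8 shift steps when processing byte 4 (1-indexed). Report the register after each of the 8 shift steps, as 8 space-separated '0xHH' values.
After byte 1 (0xBD): reg=0x3A
After byte 2 (0x70): reg=0xF1
After byte 3 (0x6D): reg=0xDD
Register before byte 4: 0xDD
After XOR with byte 0x84: 0x59

Answer: 0xB2 0x63 0xC6 0x8B 0x11 0x22 0x44 0x88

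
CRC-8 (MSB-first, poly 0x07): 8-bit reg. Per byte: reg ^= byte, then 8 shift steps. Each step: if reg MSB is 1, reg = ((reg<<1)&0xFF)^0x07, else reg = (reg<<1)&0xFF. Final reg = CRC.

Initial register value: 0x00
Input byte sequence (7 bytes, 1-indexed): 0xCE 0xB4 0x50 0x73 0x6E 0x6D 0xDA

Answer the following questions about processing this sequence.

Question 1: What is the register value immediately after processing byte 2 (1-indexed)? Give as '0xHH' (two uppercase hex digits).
Answer: 0x3E

Derivation:
After byte 1 (0xCE): reg=0x64
After byte 2 (0xB4): reg=0x3E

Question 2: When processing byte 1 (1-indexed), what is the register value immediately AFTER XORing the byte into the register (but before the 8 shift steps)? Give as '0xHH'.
Register before byte 1: 0x00
Byte 1: 0xCE
0x00 XOR 0xCE = 0xCE

Answer: 0xCE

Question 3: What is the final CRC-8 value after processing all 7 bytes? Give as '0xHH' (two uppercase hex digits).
Answer: 0x0B

Derivation:
After byte 1 (0xCE): reg=0x64
After byte 2 (0xB4): reg=0x3E
After byte 3 (0x50): reg=0x0D
After byte 4 (0x73): reg=0x7D
After byte 5 (0x6E): reg=0x79
After byte 6 (0x6D): reg=0x6C
After byte 7 (0xDA): reg=0x0B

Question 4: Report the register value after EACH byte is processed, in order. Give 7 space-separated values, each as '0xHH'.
0x64 0x3E 0x0D 0x7D 0x79 0x6C 0x0B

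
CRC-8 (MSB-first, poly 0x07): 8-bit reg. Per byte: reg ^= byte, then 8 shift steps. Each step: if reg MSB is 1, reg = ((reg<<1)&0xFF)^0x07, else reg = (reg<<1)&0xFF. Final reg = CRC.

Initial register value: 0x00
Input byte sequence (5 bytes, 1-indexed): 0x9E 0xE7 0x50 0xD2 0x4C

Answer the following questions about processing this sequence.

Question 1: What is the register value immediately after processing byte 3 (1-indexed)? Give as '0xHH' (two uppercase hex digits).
After byte 1 (0x9E): reg=0xD3
After byte 2 (0xE7): reg=0x8C
After byte 3 (0x50): reg=0x1A

Answer: 0x1A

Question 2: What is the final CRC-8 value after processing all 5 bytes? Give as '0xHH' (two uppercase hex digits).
After byte 1 (0x9E): reg=0xD3
After byte 2 (0xE7): reg=0x8C
After byte 3 (0x50): reg=0x1A
After byte 4 (0xD2): reg=0x76
After byte 5 (0x4C): reg=0xA6

Answer: 0xA6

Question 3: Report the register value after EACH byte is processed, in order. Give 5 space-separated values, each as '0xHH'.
0xD3 0x8C 0x1A 0x76 0xA6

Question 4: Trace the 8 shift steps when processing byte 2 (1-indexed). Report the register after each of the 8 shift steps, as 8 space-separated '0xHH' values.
After byte 1 (0x9E): reg=0xD3
Register before byte 2: 0xD3
After XOR with byte 0xE7: 0x34

Answer: 0x68 0xD0 0xA7 0x49 0x92 0x23 0x46 0x8C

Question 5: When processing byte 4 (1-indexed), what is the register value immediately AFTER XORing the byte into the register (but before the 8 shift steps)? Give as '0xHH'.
Register before byte 4: 0x1A
Byte 4: 0xD2
0x1A XOR 0xD2 = 0xC8

Answer: 0xC8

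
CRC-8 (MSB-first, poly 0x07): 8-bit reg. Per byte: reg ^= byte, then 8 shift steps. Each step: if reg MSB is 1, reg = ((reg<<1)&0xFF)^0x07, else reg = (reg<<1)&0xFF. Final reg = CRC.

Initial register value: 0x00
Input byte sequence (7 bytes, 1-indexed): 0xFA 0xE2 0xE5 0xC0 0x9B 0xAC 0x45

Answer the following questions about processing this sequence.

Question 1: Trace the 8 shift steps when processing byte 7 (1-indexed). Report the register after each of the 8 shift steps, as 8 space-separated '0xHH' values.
After byte 1 (0xFA): reg=0xE8
After byte 2 (0xE2): reg=0x36
After byte 3 (0xE5): reg=0x37
After byte 4 (0xC0): reg=0xCB
After byte 5 (0x9B): reg=0xB7
After byte 6 (0xAC): reg=0x41
Register before byte 7: 0x41
After XOR with byte 0x45: 0x04

Answer: 0x08 0x10 0x20 0x40 0x80 0x07 0x0E 0x1C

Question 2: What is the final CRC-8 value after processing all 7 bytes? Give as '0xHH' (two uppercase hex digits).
Answer: 0x1C

Derivation:
After byte 1 (0xFA): reg=0xE8
After byte 2 (0xE2): reg=0x36
After byte 3 (0xE5): reg=0x37
After byte 4 (0xC0): reg=0xCB
After byte 5 (0x9B): reg=0xB7
After byte 6 (0xAC): reg=0x41
After byte 7 (0x45): reg=0x1C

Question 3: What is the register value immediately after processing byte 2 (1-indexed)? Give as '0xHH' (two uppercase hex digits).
Answer: 0x36

Derivation:
After byte 1 (0xFA): reg=0xE8
After byte 2 (0xE2): reg=0x36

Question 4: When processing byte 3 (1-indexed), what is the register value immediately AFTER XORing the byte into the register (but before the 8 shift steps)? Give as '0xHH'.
Register before byte 3: 0x36
Byte 3: 0xE5
0x36 XOR 0xE5 = 0xD3

Answer: 0xD3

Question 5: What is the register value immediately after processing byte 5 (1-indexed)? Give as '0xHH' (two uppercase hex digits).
After byte 1 (0xFA): reg=0xE8
After byte 2 (0xE2): reg=0x36
After byte 3 (0xE5): reg=0x37
After byte 4 (0xC0): reg=0xCB
After byte 5 (0x9B): reg=0xB7

Answer: 0xB7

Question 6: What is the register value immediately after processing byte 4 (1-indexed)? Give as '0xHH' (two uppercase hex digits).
Answer: 0xCB

Derivation:
After byte 1 (0xFA): reg=0xE8
After byte 2 (0xE2): reg=0x36
After byte 3 (0xE5): reg=0x37
After byte 4 (0xC0): reg=0xCB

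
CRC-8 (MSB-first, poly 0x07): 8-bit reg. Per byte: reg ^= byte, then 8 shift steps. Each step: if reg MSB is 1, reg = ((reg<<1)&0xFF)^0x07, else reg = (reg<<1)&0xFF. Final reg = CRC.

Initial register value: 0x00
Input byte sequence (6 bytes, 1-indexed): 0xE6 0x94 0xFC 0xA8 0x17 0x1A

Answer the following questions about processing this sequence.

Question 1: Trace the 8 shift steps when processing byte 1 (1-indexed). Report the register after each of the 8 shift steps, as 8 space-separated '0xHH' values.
Answer: 0xCB 0x91 0x25 0x4A 0x94 0x2F 0x5E 0xBC

Derivation:
Register before byte 1: 0x00
After XOR with byte 0xE6: 0xE6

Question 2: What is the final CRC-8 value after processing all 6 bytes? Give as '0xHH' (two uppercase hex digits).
After byte 1 (0xE6): reg=0xBC
After byte 2 (0x94): reg=0xD8
After byte 3 (0xFC): reg=0xFC
After byte 4 (0xA8): reg=0xAB
After byte 5 (0x17): reg=0x3D
After byte 6 (0x1A): reg=0xF5

Answer: 0xF5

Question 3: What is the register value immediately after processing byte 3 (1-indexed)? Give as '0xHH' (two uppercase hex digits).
After byte 1 (0xE6): reg=0xBC
After byte 2 (0x94): reg=0xD8
After byte 3 (0xFC): reg=0xFC

Answer: 0xFC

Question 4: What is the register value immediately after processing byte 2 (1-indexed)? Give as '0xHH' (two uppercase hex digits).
Answer: 0xD8

Derivation:
After byte 1 (0xE6): reg=0xBC
After byte 2 (0x94): reg=0xD8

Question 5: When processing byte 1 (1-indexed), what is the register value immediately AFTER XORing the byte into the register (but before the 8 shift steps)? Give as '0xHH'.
Register before byte 1: 0x00
Byte 1: 0xE6
0x00 XOR 0xE6 = 0xE6

Answer: 0xE6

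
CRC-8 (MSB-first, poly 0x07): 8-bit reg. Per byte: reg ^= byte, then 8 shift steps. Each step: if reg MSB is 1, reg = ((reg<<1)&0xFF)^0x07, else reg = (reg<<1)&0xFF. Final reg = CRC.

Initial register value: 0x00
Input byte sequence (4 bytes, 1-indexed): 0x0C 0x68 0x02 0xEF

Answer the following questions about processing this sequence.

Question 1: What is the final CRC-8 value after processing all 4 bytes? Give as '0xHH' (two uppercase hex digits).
Answer: 0xD5

Derivation:
After byte 1 (0x0C): reg=0x24
After byte 2 (0x68): reg=0xE3
After byte 3 (0x02): reg=0xA9
After byte 4 (0xEF): reg=0xD5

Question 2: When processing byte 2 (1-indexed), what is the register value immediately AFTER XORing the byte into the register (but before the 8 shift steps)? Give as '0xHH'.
Register before byte 2: 0x24
Byte 2: 0x68
0x24 XOR 0x68 = 0x4C

Answer: 0x4C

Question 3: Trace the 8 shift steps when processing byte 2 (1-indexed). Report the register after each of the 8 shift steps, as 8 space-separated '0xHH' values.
After byte 1 (0x0C): reg=0x24
Register before byte 2: 0x24
After XOR with byte 0x68: 0x4C

Answer: 0x98 0x37 0x6E 0xDC 0xBF 0x79 0xF2 0xE3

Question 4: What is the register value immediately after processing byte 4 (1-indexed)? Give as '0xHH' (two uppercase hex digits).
After byte 1 (0x0C): reg=0x24
After byte 2 (0x68): reg=0xE3
After byte 3 (0x02): reg=0xA9
After byte 4 (0xEF): reg=0xD5

Answer: 0xD5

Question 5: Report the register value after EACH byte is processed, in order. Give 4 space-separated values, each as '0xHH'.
0x24 0xE3 0xA9 0xD5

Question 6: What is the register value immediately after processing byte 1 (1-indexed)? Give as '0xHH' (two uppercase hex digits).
After byte 1 (0x0C): reg=0x24

Answer: 0x24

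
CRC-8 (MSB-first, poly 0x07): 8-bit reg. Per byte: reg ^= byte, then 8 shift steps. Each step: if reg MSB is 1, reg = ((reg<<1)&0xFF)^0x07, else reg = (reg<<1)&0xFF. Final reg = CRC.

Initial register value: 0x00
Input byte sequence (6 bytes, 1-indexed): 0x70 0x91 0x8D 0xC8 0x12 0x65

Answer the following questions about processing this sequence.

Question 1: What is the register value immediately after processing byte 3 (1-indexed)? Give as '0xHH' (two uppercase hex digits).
Answer: 0x39

Derivation:
After byte 1 (0x70): reg=0x57
After byte 2 (0x91): reg=0x5C
After byte 3 (0x8D): reg=0x39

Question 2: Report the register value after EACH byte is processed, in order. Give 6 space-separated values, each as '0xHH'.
0x57 0x5C 0x39 0xD9 0x7F 0x46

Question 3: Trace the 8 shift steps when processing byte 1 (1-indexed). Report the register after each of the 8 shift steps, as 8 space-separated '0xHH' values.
Answer: 0xE0 0xC7 0x89 0x15 0x2A 0x54 0xA8 0x57

Derivation:
Register before byte 1: 0x00
After XOR with byte 0x70: 0x70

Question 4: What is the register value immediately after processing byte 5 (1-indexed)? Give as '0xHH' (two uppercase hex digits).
After byte 1 (0x70): reg=0x57
After byte 2 (0x91): reg=0x5C
After byte 3 (0x8D): reg=0x39
After byte 4 (0xC8): reg=0xD9
After byte 5 (0x12): reg=0x7F

Answer: 0x7F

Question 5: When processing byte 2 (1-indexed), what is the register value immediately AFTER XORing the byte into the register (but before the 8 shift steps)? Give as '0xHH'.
Answer: 0xC6

Derivation:
Register before byte 2: 0x57
Byte 2: 0x91
0x57 XOR 0x91 = 0xC6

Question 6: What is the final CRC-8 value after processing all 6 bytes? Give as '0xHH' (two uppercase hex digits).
After byte 1 (0x70): reg=0x57
After byte 2 (0x91): reg=0x5C
After byte 3 (0x8D): reg=0x39
After byte 4 (0xC8): reg=0xD9
After byte 5 (0x12): reg=0x7F
After byte 6 (0x65): reg=0x46

Answer: 0x46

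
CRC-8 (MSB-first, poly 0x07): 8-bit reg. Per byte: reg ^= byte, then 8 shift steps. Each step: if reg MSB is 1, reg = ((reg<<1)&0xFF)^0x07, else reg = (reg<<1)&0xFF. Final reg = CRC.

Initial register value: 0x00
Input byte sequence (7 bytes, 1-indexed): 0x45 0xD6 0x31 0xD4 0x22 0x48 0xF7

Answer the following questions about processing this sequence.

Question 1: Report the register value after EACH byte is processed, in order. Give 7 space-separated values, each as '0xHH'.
0xDC 0x36 0x15 0x49 0x16 0x9D 0x11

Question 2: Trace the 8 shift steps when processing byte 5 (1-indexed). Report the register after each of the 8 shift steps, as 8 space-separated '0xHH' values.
Answer: 0xD6 0xAB 0x51 0xA2 0x43 0x86 0x0B 0x16

Derivation:
After byte 1 (0x45): reg=0xDC
After byte 2 (0xD6): reg=0x36
After byte 3 (0x31): reg=0x15
After byte 4 (0xD4): reg=0x49
Register before byte 5: 0x49
After XOR with byte 0x22: 0x6B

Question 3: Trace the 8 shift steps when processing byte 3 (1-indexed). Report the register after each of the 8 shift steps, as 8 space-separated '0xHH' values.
After byte 1 (0x45): reg=0xDC
After byte 2 (0xD6): reg=0x36
Register before byte 3: 0x36
After XOR with byte 0x31: 0x07

Answer: 0x0E 0x1C 0x38 0x70 0xE0 0xC7 0x89 0x15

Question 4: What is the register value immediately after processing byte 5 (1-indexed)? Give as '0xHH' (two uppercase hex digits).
Answer: 0x16

Derivation:
After byte 1 (0x45): reg=0xDC
After byte 2 (0xD6): reg=0x36
After byte 3 (0x31): reg=0x15
After byte 4 (0xD4): reg=0x49
After byte 5 (0x22): reg=0x16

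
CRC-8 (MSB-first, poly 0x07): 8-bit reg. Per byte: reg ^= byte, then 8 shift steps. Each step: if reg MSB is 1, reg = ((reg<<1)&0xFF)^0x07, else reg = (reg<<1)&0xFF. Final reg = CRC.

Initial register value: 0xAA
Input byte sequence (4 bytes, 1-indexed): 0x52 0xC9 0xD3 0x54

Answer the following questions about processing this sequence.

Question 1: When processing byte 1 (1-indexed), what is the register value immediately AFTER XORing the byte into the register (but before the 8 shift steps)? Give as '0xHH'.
Answer: 0xF8

Derivation:
Register before byte 1: 0xAA
Byte 1: 0x52
0xAA XOR 0x52 = 0xF8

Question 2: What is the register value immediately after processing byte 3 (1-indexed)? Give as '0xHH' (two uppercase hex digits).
After byte 1 (0x52): reg=0xE6
After byte 2 (0xC9): reg=0xCD
After byte 3 (0xD3): reg=0x5A

Answer: 0x5A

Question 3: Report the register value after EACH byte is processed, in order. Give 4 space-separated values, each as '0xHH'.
0xE6 0xCD 0x5A 0x2A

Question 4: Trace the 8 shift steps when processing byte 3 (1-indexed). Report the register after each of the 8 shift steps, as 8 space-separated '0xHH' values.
After byte 1 (0x52): reg=0xE6
After byte 2 (0xC9): reg=0xCD
Register before byte 3: 0xCD
After XOR with byte 0xD3: 0x1E

Answer: 0x3C 0x78 0xF0 0xE7 0xC9 0x95 0x2D 0x5A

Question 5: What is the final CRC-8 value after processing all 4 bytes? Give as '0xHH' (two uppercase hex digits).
After byte 1 (0x52): reg=0xE6
After byte 2 (0xC9): reg=0xCD
After byte 3 (0xD3): reg=0x5A
After byte 4 (0x54): reg=0x2A

Answer: 0x2A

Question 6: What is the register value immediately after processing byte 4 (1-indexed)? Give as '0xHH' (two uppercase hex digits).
Answer: 0x2A

Derivation:
After byte 1 (0x52): reg=0xE6
After byte 2 (0xC9): reg=0xCD
After byte 3 (0xD3): reg=0x5A
After byte 4 (0x54): reg=0x2A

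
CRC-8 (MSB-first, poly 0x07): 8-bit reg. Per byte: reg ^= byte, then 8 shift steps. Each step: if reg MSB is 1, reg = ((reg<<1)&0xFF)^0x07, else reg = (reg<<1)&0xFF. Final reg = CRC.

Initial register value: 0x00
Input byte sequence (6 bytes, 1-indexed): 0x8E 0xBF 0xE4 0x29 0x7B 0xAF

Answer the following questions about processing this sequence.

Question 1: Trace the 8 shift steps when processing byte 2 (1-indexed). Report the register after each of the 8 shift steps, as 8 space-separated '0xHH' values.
Answer: 0x38 0x70 0xE0 0xC7 0x89 0x15 0x2A 0x54

Derivation:
After byte 1 (0x8E): reg=0xA3
Register before byte 2: 0xA3
After XOR with byte 0xBF: 0x1C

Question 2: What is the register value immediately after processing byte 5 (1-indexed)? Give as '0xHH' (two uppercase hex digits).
After byte 1 (0x8E): reg=0xA3
After byte 2 (0xBF): reg=0x54
After byte 3 (0xE4): reg=0x19
After byte 4 (0x29): reg=0x90
After byte 5 (0x7B): reg=0x9F

Answer: 0x9F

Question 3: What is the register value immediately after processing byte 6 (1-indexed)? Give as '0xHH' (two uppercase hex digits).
After byte 1 (0x8E): reg=0xA3
After byte 2 (0xBF): reg=0x54
After byte 3 (0xE4): reg=0x19
After byte 4 (0x29): reg=0x90
After byte 5 (0x7B): reg=0x9F
After byte 6 (0xAF): reg=0x90

Answer: 0x90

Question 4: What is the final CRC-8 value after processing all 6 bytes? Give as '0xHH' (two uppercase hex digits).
After byte 1 (0x8E): reg=0xA3
After byte 2 (0xBF): reg=0x54
After byte 3 (0xE4): reg=0x19
After byte 4 (0x29): reg=0x90
After byte 5 (0x7B): reg=0x9F
After byte 6 (0xAF): reg=0x90

Answer: 0x90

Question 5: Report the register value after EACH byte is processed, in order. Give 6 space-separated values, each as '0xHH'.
0xA3 0x54 0x19 0x90 0x9F 0x90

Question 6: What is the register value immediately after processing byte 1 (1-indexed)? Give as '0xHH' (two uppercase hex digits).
After byte 1 (0x8E): reg=0xA3

Answer: 0xA3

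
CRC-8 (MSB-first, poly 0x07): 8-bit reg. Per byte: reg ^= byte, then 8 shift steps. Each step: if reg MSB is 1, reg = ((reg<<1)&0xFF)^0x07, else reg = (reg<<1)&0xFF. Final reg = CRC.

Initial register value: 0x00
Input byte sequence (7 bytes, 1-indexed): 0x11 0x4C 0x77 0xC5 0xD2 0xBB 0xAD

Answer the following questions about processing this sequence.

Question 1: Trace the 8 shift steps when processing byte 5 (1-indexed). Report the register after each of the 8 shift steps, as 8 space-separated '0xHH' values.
Answer: 0x86 0x0B 0x16 0x2C 0x58 0xB0 0x67 0xCE

Derivation:
After byte 1 (0x11): reg=0x77
After byte 2 (0x4C): reg=0xA1
After byte 3 (0x77): reg=0x2C
After byte 4 (0xC5): reg=0x91
Register before byte 5: 0x91
After XOR with byte 0xD2: 0x43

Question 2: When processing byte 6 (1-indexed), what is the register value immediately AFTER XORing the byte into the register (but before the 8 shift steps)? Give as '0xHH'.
Answer: 0x75

Derivation:
Register before byte 6: 0xCE
Byte 6: 0xBB
0xCE XOR 0xBB = 0x75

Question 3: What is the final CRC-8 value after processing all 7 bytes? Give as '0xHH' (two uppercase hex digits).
After byte 1 (0x11): reg=0x77
After byte 2 (0x4C): reg=0xA1
After byte 3 (0x77): reg=0x2C
After byte 4 (0xC5): reg=0x91
After byte 5 (0xD2): reg=0xCE
After byte 6 (0xBB): reg=0x4C
After byte 7 (0xAD): reg=0xA9

Answer: 0xA9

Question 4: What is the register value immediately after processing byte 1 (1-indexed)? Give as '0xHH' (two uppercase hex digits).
Answer: 0x77

Derivation:
After byte 1 (0x11): reg=0x77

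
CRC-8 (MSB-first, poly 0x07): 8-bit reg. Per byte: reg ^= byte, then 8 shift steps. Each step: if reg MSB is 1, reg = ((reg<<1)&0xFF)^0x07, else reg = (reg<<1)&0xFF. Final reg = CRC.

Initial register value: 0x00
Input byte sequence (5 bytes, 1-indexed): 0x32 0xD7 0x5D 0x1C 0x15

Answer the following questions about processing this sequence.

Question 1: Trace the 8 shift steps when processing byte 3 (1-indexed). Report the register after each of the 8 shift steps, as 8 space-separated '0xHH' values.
Answer: 0x4D 0x9A 0x33 0x66 0xCC 0x9F 0x39 0x72

Derivation:
After byte 1 (0x32): reg=0x9E
After byte 2 (0xD7): reg=0xF8
Register before byte 3: 0xF8
After XOR with byte 0x5D: 0xA5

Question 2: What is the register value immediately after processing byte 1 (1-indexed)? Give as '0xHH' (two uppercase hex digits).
Answer: 0x9E

Derivation:
After byte 1 (0x32): reg=0x9E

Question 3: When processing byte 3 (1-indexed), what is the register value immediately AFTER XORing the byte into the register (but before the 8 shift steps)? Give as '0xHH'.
Register before byte 3: 0xF8
Byte 3: 0x5D
0xF8 XOR 0x5D = 0xA5

Answer: 0xA5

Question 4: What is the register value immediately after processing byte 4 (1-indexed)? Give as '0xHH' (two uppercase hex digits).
Answer: 0x0D

Derivation:
After byte 1 (0x32): reg=0x9E
After byte 2 (0xD7): reg=0xF8
After byte 3 (0x5D): reg=0x72
After byte 4 (0x1C): reg=0x0D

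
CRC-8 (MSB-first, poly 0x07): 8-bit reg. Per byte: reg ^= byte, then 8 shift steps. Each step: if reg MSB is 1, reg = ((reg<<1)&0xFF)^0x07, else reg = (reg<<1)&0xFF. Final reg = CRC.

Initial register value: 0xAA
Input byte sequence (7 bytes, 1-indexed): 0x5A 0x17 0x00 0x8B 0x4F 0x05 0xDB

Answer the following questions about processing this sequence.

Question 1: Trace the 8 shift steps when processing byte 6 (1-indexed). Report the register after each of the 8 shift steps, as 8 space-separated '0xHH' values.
Answer: 0x83 0x01 0x02 0x04 0x08 0x10 0x20 0x40

Derivation:
After byte 1 (0x5A): reg=0xDE
After byte 2 (0x17): reg=0x71
After byte 3 (0x00): reg=0x50
After byte 4 (0x8B): reg=0x0F
After byte 5 (0x4F): reg=0xC7
Register before byte 6: 0xC7
After XOR with byte 0x05: 0xC2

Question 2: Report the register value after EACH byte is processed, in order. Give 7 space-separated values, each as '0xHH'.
0xDE 0x71 0x50 0x0F 0xC7 0x40 0xC8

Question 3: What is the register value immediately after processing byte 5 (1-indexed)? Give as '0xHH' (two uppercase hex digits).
Answer: 0xC7

Derivation:
After byte 1 (0x5A): reg=0xDE
After byte 2 (0x17): reg=0x71
After byte 3 (0x00): reg=0x50
After byte 4 (0x8B): reg=0x0F
After byte 5 (0x4F): reg=0xC7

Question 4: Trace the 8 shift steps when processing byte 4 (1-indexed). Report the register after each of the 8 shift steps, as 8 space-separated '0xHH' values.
Answer: 0xB1 0x65 0xCA 0x93 0x21 0x42 0x84 0x0F

Derivation:
After byte 1 (0x5A): reg=0xDE
After byte 2 (0x17): reg=0x71
After byte 3 (0x00): reg=0x50
Register before byte 4: 0x50
After XOR with byte 0x8B: 0xDB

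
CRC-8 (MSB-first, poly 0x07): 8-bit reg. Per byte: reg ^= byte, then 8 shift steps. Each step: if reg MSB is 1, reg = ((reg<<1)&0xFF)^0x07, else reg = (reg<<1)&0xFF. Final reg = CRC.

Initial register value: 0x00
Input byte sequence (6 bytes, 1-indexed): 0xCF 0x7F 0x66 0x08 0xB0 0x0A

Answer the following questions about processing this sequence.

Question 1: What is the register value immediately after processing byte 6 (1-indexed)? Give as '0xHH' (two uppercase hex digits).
After byte 1 (0xCF): reg=0x63
After byte 2 (0x7F): reg=0x54
After byte 3 (0x66): reg=0x9E
After byte 4 (0x08): reg=0xEB
After byte 5 (0xB0): reg=0x86
After byte 6 (0x0A): reg=0xAD

Answer: 0xAD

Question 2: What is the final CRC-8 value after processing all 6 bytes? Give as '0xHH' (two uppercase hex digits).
Answer: 0xAD

Derivation:
After byte 1 (0xCF): reg=0x63
After byte 2 (0x7F): reg=0x54
After byte 3 (0x66): reg=0x9E
After byte 4 (0x08): reg=0xEB
After byte 5 (0xB0): reg=0x86
After byte 6 (0x0A): reg=0xAD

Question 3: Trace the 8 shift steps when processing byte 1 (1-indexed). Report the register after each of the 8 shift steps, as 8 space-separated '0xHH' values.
Answer: 0x99 0x35 0x6A 0xD4 0xAF 0x59 0xB2 0x63

Derivation:
Register before byte 1: 0x00
After XOR with byte 0xCF: 0xCF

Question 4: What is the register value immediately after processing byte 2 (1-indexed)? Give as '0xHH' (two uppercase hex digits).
After byte 1 (0xCF): reg=0x63
After byte 2 (0x7F): reg=0x54

Answer: 0x54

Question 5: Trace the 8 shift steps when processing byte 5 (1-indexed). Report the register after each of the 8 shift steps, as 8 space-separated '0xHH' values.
After byte 1 (0xCF): reg=0x63
After byte 2 (0x7F): reg=0x54
After byte 3 (0x66): reg=0x9E
After byte 4 (0x08): reg=0xEB
Register before byte 5: 0xEB
After XOR with byte 0xB0: 0x5B

Answer: 0xB6 0x6B 0xD6 0xAB 0x51 0xA2 0x43 0x86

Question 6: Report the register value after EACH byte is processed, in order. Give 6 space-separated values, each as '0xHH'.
0x63 0x54 0x9E 0xEB 0x86 0xAD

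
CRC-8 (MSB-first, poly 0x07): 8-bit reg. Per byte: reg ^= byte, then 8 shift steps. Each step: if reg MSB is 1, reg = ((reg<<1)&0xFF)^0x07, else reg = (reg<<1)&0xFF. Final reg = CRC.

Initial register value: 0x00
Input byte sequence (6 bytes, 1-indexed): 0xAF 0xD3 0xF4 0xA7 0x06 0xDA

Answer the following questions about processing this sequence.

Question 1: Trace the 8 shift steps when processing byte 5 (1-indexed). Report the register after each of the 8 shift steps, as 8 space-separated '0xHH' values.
After byte 1 (0xAF): reg=0x44
After byte 2 (0xD3): reg=0xEC
After byte 3 (0xF4): reg=0x48
After byte 4 (0xA7): reg=0x83
Register before byte 5: 0x83
After XOR with byte 0x06: 0x85

Answer: 0x0D 0x1A 0x34 0x68 0xD0 0xA7 0x49 0x92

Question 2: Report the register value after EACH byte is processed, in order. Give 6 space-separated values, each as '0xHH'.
0x44 0xEC 0x48 0x83 0x92 0xFF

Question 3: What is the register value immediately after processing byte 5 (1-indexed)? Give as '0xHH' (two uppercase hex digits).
After byte 1 (0xAF): reg=0x44
After byte 2 (0xD3): reg=0xEC
After byte 3 (0xF4): reg=0x48
After byte 4 (0xA7): reg=0x83
After byte 5 (0x06): reg=0x92

Answer: 0x92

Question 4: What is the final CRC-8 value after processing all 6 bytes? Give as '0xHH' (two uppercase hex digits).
After byte 1 (0xAF): reg=0x44
After byte 2 (0xD3): reg=0xEC
After byte 3 (0xF4): reg=0x48
After byte 4 (0xA7): reg=0x83
After byte 5 (0x06): reg=0x92
After byte 6 (0xDA): reg=0xFF

Answer: 0xFF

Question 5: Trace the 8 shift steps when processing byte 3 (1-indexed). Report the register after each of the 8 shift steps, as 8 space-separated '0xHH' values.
After byte 1 (0xAF): reg=0x44
After byte 2 (0xD3): reg=0xEC
Register before byte 3: 0xEC
After XOR with byte 0xF4: 0x18

Answer: 0x30 0x60 0xC0 0x87 0x09 0x12 0x24 0x48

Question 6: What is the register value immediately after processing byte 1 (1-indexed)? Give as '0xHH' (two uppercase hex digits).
After byte 1 (0xAF): reg=0x44

Answer: 0x44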